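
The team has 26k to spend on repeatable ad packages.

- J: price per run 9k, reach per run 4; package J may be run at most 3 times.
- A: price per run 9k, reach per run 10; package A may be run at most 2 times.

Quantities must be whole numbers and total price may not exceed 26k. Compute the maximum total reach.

20

This is a bounded integer knapsack.
A has the best ratio (10/9); taking only A gives at most 2×10 = 20 (stopped by the price limit).
Optimal: 2×A: price 18 ≤ 26, reach 2·10 = 20.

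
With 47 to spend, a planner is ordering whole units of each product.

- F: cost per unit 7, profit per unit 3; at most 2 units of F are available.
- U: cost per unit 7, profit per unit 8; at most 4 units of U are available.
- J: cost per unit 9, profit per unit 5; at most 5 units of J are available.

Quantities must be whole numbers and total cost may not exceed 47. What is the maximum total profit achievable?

Take 4×U and 2×J: cost 46 ≤ 47, profit 4·8 + 2·5 = 42.
U has the best ratio (8/7) and is taken to its limit of 4; remaining capacity is filled optimally with the others.

42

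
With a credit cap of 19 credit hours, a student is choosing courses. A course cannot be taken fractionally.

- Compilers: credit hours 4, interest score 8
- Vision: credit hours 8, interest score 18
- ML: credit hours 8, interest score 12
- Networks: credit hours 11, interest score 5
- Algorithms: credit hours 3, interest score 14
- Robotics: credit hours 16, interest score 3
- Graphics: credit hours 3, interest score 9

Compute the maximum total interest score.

49

Take Compilers, Vision, Algorithms, and Graphics: credit hours 4 + 8 + 3 + 3 = 18 ≤ 19, interest score 8 + 18 + 14 + 9 = 49.
No other feasible combination does better.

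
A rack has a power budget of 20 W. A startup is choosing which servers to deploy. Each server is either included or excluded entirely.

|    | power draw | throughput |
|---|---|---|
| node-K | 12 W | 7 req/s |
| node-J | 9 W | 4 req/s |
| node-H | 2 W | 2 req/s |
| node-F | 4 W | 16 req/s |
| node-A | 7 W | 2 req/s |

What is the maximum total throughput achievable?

25

Treat it as a binary knapsack problem.
node-K + node-F: power draw 12 + 4 = 16 ≤ 20, throughput 7 + 16 = 23.
node-K + node-H + node-F: power draw 12 + 2 + 4 = 18 ≤ 20, throughput 7 + 2 + 16 = 25.
Best is node-K, node-H, and node-F with total throughput 25.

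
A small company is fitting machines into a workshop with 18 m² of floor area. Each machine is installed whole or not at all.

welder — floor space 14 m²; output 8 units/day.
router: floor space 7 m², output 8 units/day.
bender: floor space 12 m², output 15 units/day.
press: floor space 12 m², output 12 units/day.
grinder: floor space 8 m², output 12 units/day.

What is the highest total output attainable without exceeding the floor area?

20

Allowing fractional choices, the relaxed optimum would be about 24.5, but machines are indivisible.
router + grinder: floor space 7 + 8 = 15 ≤ 18, output 8 + 12 = 20.
bender: floor space 12 ≤ 18, output 15.
Best is router and grinder with total output 20.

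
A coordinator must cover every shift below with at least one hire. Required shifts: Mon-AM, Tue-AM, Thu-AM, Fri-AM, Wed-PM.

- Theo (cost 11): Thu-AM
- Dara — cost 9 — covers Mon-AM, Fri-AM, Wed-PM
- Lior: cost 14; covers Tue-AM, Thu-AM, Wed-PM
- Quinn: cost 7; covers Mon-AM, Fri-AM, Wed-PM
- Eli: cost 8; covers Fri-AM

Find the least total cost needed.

Choose Lior and Quinn: together they cover Mon-AM, Tue-AM, Thu-AM, Fri-AM, Wed-PM — every shift.
Total cost: 14 + 7 = 21.

21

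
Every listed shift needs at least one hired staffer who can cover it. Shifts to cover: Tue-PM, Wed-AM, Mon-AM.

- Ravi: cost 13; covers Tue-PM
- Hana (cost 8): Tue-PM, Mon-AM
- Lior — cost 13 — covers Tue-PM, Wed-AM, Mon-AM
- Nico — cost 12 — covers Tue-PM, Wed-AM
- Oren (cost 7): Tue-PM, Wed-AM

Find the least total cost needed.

The greedy cost-per-new-shift heuristic would pick Oren and Hana for 15, but a cheaper cover exists.
Lior alone covers Tue-PM, Wed-AM, Mon-AM — every shift.
Total cost: 13.
No cover costs less than 13.

13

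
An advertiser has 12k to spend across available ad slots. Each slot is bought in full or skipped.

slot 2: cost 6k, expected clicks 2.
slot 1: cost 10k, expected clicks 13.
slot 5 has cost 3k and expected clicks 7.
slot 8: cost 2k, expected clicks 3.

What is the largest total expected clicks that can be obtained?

16

Allowing fractional choices, the relaxed optimum would be about 19.1, but ad slots are indivisible.
slot 1: cost 10 ≤ 12, expected clicks 13.
slot 1 + slot 8: cost 10 + 2 = 12 ≤ 12, expected clicks 13 + 3 = 16.
slot 2 + slot 5 + slot 8: cost 6 + 3 + 2 = 11 ≤ 12, expected clicks 2 + 7 + 3 = 12.
Best is slot 1 and slot 8 with total expected clicks 16.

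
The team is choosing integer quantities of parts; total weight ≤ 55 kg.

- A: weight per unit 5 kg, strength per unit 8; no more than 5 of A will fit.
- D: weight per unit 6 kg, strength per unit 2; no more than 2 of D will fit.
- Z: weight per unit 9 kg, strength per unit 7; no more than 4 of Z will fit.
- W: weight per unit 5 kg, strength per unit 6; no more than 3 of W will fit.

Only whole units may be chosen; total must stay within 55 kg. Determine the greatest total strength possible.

5×A, 2×Z, and 2×W: weight 53 ≤ 55, strength 5·8 + 2·7 + 2·6 = 66.
5×A, 1×D, 1×Z, and 3×W: weight 55 ≤ 55, strength 5·8 + 1·2 + 1·7 + 3·6 = 67.
Best is 67.

67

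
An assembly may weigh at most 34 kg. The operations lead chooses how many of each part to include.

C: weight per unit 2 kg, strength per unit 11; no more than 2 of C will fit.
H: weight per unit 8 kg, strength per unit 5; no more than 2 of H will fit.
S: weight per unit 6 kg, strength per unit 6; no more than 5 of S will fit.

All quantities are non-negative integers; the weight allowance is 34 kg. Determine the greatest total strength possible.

Take 2×C and 5×S: weight 34 ≤ 34, strength 2·11 + 5·6 = 52.
C has the best ratio (11/2) and is taken to its limit of 2; remaining capacity is filled optimally with the others.

52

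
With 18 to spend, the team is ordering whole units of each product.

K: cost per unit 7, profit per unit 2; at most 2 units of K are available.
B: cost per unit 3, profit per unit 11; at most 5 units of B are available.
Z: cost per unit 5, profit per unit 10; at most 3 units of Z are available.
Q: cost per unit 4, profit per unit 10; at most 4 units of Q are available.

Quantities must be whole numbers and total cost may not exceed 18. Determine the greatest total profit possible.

B has the best ratio (11/3); taking only B gives at most 5×11 = 55 (stopped by the supply cap of 5).
Optimal: 5×B: cost 15 ≤ 18, profit 5·11 = 55.

55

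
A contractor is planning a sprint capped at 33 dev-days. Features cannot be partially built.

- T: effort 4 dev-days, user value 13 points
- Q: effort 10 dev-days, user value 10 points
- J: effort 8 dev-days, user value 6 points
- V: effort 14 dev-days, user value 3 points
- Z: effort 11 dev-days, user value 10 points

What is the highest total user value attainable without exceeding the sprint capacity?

39

Treat it as a binary knapsack problem.
T + Q + J: effort 4 + 10 + 8 = 22 ≤ 33, user value 13 + 10 + 6 = 29.
T + Q + J + Z: effort 4 + 10 + 8 + 11 = 33 ≤ 33, user value 13 + 10 + 6 + 10 = 39.
T + Q + Z: effort 4 + 10 + 11 = 25 ≤ 33, user value 13 + 10 + 10 = 33.
Best is T, Q, J, and Z with total user value 39.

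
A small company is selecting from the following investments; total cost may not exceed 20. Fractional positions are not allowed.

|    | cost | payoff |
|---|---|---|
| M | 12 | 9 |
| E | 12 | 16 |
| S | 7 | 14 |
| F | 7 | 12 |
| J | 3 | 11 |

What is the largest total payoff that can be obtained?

This is an integer program with binary decision variables.
Allowing fractional choices, the relaxed optimum would be about 41.0, but investments are indivisible.
E + S: cost 12 + 7 = 19 ≤ 20, payoff 16 + 14 = 30.
S + F + J: cost 7 + 7 + 3 = 17 ≤ 20, payoff 14 + 12 + 11 = 37.
Best is S, F, and J with total payoff 37.

37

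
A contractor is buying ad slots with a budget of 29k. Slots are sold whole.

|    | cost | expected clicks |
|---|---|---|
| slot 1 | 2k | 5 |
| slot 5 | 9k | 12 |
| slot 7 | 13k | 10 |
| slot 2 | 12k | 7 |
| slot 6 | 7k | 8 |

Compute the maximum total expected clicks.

slot 5 + slot 7 + slot 6: cost 9 + 13 + 7 = 29 ≤ 29, expected clicks 12 + 10 + 8 = 30.
slot 1 + slot 5 + slot 7: cost 2 + 9 + 13 = 24 ≤ 29, expected clicks 5 + 12 + 10 = 27.
slot 5 + slot 2 + slot 6: cost 9 + 12 + 7 = 28 ≤ 29, expected clicks 12 + 7 + 8 = 27.
Best is slot 5, slot 7, and slot 6 with total expected clicks 30.

30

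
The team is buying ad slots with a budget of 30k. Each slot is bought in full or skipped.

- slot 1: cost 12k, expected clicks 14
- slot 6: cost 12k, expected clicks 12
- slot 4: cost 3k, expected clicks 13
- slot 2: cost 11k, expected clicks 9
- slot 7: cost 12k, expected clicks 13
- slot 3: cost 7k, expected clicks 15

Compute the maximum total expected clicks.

This is a 0-1 knapsack instance.
Allowing fractional choices, the relaxed optimum would be about 50.7, but ad slots are indivisible.
slot 4 + slot 7 + slot 3: cost 3 + 12 + 7 = 22 ≤ 30, expected clicks 13 + 13 + 15 = 41.
slot 1 + slot 4 + slot 3: cost 12 + 3 + 7 = 22 ≤ 30, expected clicks 14 + 13 + 15 = 42.
Best is slot 1, slot 4, and slot 3 with total expected clicks 42.

42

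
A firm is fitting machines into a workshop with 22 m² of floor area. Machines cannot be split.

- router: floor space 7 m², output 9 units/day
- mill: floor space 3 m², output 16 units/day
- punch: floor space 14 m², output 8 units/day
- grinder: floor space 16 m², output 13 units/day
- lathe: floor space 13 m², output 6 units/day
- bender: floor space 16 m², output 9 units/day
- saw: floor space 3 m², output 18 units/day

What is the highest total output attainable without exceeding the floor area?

Allowing fractional choices, the relaxed optimum would be about 50.3, but machines are indivisible.
mill + grinder + saw: floor space 3 + 16 + 3 = 22 ≤ 22, output 16 + 13 + 18 = 47.
router + mill + saw: floor space 7 + 3 + 3 = 13 ≤ 22, output 9 + 16 + 18 = 43.
Best is mill, grinder, and saw with total output 47.

47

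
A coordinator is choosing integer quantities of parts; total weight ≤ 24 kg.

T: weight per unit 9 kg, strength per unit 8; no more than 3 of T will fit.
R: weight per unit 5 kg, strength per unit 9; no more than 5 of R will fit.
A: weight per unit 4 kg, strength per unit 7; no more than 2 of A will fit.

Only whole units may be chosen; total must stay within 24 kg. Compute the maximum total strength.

Take 4×R and 1×A: weight 24 ≤ 24, strength 4·9 + 1·7 = 43.
No other integer combination yields more.

43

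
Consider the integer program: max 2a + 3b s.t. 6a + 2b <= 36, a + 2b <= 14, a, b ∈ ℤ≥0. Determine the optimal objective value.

Relaxing integrality, the LP optimum is 23.20 at (a,b) = (4.4, 4.8), which is not an integer point.
(a,b)=(4,5): 6·4+2·5=34≤36, 1·4+2·5=14≤14, objective 23.
(a,b)=(3,5): 6·3+2·5=28≤36, 1·3+2·5=13≤14, objective 21.
(a,b)=(4,4): 6·4+2·4=32≤36, 1·4+2·4=12≤14, objective 20.
(a,b)=(5,3): 6·5+2·3=36≤36, 1·5+2·3=11≤14, objective 19.
The best lattice point is (4,5), giving 23.

23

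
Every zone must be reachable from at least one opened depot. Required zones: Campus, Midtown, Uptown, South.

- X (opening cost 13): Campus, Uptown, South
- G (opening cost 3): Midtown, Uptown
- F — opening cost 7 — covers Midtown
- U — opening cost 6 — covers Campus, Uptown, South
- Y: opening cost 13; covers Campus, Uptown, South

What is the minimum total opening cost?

9

Choose G and U: together they cover Campus, Midtown, Uptown, South — every zone.
Total opening cost: 3 + 6 = 9.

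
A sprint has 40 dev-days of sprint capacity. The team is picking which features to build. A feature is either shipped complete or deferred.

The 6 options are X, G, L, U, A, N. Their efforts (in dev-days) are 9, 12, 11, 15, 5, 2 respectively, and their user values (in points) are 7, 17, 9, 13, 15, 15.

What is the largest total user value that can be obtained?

63

Allowing fractional choices, the relaxed optimum would be about 64.9, but features are indivisible.
G + L + A + N: effort 12 + 11 + 5 + 2 = 30 ≤ 40, user value 17 + 9 + 15 + 15 = 56.
G + U + A + N: effort 12 + 15 + 5 + 2 = 34 ≤ 40, user value 17 + 13 + 15 + 15 = 60.
X + G + L + A + N: effort 9 + 12 + 11 + 5 + 2 = 39 ≤ 40, user value 7 + 17 + 9 + 15 + 15 = 63.
Best is X, G, L, A, and N with total user value 63.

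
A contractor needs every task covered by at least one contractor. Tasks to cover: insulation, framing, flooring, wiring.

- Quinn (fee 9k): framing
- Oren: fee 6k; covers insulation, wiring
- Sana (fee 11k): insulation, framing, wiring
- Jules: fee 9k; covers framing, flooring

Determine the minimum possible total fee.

15

Choose Oren and Jules: together they cover insulation, framing, flooring, wiring — every task.
Total fee: 6 + 9 = 15.
No cover costs less than 15.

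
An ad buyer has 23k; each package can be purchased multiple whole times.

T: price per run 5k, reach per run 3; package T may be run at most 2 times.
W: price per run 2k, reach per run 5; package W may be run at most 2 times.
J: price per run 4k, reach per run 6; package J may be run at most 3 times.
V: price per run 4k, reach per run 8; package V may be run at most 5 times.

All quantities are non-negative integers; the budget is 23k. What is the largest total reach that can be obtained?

This is a bounded integer knapsack.
1×W and 5×V: price 22 ≤ 23, reach 1·5 + 5·8 = 45.
1×W, 1×J, and 4×V: price 22 ≤ 23, reach 1·5 + 1·6 + 4·8 = 43.
Best is 45.

45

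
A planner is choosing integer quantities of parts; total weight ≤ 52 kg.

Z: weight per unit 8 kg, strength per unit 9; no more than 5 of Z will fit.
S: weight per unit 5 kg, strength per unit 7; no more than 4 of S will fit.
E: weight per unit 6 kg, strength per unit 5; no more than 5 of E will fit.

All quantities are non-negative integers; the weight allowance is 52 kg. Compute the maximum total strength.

64

This is a bounded integer knapsack.
Take 4×Z and 4×S: weight 52 ≤ 52, strength 4·9 + 4·7 = 64.
S has the best ratio (7/5) and is taken to its limit of 4; remaining capacity is filled optimally with the others.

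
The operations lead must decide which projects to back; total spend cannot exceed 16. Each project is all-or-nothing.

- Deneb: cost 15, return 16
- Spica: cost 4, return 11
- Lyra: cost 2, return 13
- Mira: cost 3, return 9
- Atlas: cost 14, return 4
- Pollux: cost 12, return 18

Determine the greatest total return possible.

33

Take Spica, Lyra, and Mira: cost 4 + 2 + 3 = 9 ≤ 16, return 11 + 13 + 9 = 33.
No other feasible combination does better.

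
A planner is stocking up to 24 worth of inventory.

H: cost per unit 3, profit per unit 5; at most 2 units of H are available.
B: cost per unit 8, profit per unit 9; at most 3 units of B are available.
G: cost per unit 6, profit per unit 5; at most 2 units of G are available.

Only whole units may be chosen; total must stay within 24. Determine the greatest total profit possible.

This is a bounded integer knapsack.
2×H and 2×B: cost 22 ≤ 24, profit 2·5 + 2·9 = 28.
3×B: cost 24 ≤ 24, profit 3·9 = 27.
Best is 28.

28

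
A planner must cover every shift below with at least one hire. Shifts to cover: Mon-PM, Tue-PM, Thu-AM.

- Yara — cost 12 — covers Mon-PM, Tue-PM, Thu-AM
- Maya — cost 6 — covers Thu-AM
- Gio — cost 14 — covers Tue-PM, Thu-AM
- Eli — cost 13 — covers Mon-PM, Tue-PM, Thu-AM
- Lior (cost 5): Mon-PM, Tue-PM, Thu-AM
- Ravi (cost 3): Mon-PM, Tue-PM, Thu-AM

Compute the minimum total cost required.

Ravi alone covers Mon-PM, Tue-PM, Thu-AM — every shift.
Total cost: 3.

3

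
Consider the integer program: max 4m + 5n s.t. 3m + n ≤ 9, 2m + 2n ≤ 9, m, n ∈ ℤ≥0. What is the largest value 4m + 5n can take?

20

Relaxing integrality, the LP optimum is 22.50 at (m,n) = (0, 4.5), which is not an integer point.
(m,n)=(0,4): 3·0+1·4=4≤9, 2·0+2·4=8≤9, objective 20.
(m,n)=(1,3): 3·1+1·3=6≤9, 2·1+2·3=8≤9, objective 19.
(m,n)=(0,3): 3·0+1·3=3≤9, 2·0+2·3=6≤9, objective 15.
The best lattice point is (0,4), giving 20.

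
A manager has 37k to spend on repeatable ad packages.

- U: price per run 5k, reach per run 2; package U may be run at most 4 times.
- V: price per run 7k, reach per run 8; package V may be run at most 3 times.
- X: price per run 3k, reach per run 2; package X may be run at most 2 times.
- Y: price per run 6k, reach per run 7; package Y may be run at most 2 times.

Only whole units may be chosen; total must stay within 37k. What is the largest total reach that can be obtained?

3×V, 1×X, and 2×Y: price 36 ≤ 37, reach 3·8 + 1·2 + 2·7 = 40.
3×V and 2×Y: price 33 ≤ 37, reach 3·8 + 2·7 = 38.
Best is 40.

40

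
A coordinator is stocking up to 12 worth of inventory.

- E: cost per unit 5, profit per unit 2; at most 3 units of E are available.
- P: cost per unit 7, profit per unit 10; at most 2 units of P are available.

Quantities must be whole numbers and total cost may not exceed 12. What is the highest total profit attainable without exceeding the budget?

P has the best ratio (10/7); taking only P gives at most 1×10 = 10 (stopped by the cost limit).
Mixing does better — 1×E and 1×P: cost 12 ≤ 12, profit 1·2 + 1·10 = 12.

12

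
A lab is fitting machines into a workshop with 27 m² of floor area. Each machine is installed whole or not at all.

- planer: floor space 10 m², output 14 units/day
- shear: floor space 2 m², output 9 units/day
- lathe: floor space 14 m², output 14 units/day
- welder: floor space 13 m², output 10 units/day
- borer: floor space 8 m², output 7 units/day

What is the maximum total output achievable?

Allowing fractional choices, the relaxed optimum would be about 37.9, but machines are indivisible.
planer + shear + lathe: floor space 10 + 2 + 14 = 26 ≤ 27, output 14 + 9 + 14 = 37.
planer + shear + welder: floor space 10 + 2 + 13 = 25 ≤ 27, output 14 + 9 + 10 = 33.
Best is planer, shear, and lathe with total output 37.

37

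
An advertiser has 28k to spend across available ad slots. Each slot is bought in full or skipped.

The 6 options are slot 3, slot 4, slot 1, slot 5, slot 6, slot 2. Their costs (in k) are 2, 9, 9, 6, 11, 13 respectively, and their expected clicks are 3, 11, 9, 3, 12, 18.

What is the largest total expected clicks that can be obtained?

33

slot 3 + slot 6 + slot 2: cost 2 + 11 + 13 = 26 ≤ 28, expected clicks 3 + 12 + 18 = 33.
slot 4 + slot 5 + slot 2: cost 9 + 6 + 13 = 28 ≤ 28, expected clicks 11 + 3 + 18 = 32.
slot 3 + slot 4 + slot 2: cost 2 + 9 + 13 = 24 ≤ 28, expected clicks 3 + 11 + 18 = 32.
Best is slot 3, slot 6, and slot 2 with total expected clicks 33.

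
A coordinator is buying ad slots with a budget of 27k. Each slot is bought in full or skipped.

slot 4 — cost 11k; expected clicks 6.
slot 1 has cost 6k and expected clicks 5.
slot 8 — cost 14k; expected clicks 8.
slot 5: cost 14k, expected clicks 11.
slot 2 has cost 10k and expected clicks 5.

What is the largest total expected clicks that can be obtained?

17

Allowing fractional choices, the relaxed optimum would be about 20.0, but ad slots are indivisible.
slot 4 + slot 5: cost 11 + 14 = 25 ≤ 27, expected clicks 6 + 11 = 17.
slot 5 + slot 2: cost 14 + 10 = 24 ≤ 27, expected clicks 11 + 5 = 16.
slot 1 + slot 5: cost 6 + 14 = 20 ≤ 27, expected clicks 5 + 11 = 16.
Best is slot 4 and slot 5 with total expected clicks 17.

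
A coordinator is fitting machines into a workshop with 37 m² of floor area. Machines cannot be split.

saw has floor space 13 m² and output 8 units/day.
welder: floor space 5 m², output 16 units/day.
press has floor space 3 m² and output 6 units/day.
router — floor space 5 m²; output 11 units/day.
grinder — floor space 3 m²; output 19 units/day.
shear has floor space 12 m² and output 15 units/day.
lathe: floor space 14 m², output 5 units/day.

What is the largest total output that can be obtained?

67

welder + press + router + grinder + shear: floor space 5 + 3 + 5 + 3 + 12 = 28 ≤ 37, output 16 + 6 + 11 + 19 + 15 = 67.
welder + router + grinder + shear: floor space 5 + 5 + 3 + 12 = 25 ≤ 37, output 16 + 11 + 19 + 15 = 61.
saw + welder + press + grinder + shear: floor space 13 + 5 + 3 + 3 + 12 = 36 ≤ 37, output 8 + 16 + 6 + 19 + 15 = 64.
Best is welder, press, router, grinder, and shear with total output 67.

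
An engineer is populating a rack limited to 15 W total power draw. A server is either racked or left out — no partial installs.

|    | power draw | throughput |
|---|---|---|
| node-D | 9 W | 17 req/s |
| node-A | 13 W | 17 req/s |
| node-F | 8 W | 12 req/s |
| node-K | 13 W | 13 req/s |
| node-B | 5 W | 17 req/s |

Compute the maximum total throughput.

Allowing fractional choices, the relaxed optimum would be about 35.5, but servers are indivisible.
node-D + node-B: power draw 9 + 5 = 14 ≤ 15, throughput 17 + 17 = 34.
node-F + node-B: power draw 8 + 5 = 13 ≤ 15, throughput 12 + 17 = 29.
Best is node-D and node-B with total throughput 34.

34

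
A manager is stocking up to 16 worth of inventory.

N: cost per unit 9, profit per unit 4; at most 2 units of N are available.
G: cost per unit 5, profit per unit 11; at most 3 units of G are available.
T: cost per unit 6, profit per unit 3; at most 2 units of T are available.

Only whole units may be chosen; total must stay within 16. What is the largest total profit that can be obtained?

33

This is a bounded integer knapsack.
Take 3×G: cost 15 ≤ 16, profit 3·11 = 33.
G has the best ratio (11/5) and is taken to its limit of 3; remaining capacity is filled optimally with the others.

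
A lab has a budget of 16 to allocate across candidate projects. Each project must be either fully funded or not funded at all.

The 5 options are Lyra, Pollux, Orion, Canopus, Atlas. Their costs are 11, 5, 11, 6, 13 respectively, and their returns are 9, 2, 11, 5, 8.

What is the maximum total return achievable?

13

Allowing fractional choices, the relaxed optimum would be about 15.2, but projects are indivisible.
Pollux + Orion: cost 5 + 11 = 16 ≤ 16, return 2 + 11 = 13.
Lyra + Pollux: cost 11 + 5 = 16 ≤ 16, return 9 + 2 = 11.
Orion: cost 11 ≤ 16, return 11.
Best is Pollux and Orion with total return 13.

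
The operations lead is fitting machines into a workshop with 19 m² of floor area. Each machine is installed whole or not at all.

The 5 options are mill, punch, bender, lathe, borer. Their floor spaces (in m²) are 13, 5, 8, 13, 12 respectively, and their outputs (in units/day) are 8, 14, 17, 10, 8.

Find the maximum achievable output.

This is a 0-1 knapsack instance.
Take punch and bender: floor space 5 + 8 = 13 ≤ 19, output 14 + 17 = 31.
No other feasible combination does better.

31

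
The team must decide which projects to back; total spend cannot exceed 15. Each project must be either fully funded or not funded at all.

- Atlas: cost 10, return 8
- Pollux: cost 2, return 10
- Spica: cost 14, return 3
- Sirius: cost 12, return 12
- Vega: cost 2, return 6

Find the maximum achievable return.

Atlas + Pollux + Vega: cost 10 + 2 + 2 = 14 ≤ 15, return 8 + 10 + 6 = 24.
Atlas + Pollux: cost 10 + 2 = 12 ≤ 15, return 8 + 10 = 18.
Pollux + Sirius: cost 2 + 12 = 14 ≤ 15, return 10 + 12 = 22.
Best is Atlas, Pollux, and Vega with total return 24.

24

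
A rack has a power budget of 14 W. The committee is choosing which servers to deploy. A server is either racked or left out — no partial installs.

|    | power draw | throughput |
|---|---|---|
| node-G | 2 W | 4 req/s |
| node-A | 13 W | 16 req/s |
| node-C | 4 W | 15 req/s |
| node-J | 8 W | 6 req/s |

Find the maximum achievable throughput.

Allowing fractional choices, the relaxed optimum would be about 28.8, but servers are indivisible.
node-G + node-C + node-J: power draw 2 + 4 + 8 = 14 ≤ 14, throughput 4 + 15 + 6 = 25.
node-C + node-J: power draw 4 + 8 = 12 ≤ 14, throughput 15 + 6 = 21.
Best is node-G, node-C, and node-J with total throughput 25.

25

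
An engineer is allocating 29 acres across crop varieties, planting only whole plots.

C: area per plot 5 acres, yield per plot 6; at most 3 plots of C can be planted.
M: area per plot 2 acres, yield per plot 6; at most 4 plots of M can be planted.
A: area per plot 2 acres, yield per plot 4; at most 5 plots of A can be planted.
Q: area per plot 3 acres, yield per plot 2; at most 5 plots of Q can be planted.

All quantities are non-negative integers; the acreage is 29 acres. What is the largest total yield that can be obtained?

56

M has the best ratio (6/2); taking only M gives at most 4×6 = 24 (stopped by the supply cap of 4).
Mixing does better — 2×C, 4×M, and 5×A: area 28 ≤ 29, yield 2·6 + 4·6 + 5·4 = 56.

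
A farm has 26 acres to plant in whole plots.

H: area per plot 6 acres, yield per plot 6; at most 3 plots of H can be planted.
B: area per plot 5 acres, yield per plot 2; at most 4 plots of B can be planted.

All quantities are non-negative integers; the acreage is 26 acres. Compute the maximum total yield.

20

H has the best ratio (6/6); taking only H gives at most 3×6 = 18 (stopped by the supply cap of 3).
Mixing does better — 3×H and 1×B: area 23 ≤ 26, yield 3·6 + 1·2 = 20.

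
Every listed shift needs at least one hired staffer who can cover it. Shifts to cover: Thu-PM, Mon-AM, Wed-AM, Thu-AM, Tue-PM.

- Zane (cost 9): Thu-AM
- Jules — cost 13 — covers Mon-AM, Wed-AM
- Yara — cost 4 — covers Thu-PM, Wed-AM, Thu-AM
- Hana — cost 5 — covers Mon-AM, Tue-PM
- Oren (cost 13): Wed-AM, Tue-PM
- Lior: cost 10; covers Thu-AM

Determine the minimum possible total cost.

9

Choose Yara and Hana: together they cover Thu-PM, Mon-AM, Wed-AM, Thu-AM, Tue-PM — every shift.
Total cost: 4 + 5 = 9.
No cover costs less than 9.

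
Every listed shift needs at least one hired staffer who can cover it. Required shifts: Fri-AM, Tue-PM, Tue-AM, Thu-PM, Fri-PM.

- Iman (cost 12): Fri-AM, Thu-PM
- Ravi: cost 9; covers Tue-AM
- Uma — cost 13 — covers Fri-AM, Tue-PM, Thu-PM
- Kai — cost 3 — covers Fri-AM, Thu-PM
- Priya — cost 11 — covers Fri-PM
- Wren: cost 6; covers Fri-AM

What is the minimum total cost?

This is an integer covering problem.
The greedy cost-per-new-shift heuristic would pick Kai, Ravi, Priya, and Uma for 36, but a cheaper cover exists.
Choose Ravi, Uma, and Priya: together they cover Fri-AM, Tue-PM, Tue-AM, Thu-PM, Fri-PM — every shift.
Total cost: 9 + 13 + 11 = 33.
No cover costs less than 33.

33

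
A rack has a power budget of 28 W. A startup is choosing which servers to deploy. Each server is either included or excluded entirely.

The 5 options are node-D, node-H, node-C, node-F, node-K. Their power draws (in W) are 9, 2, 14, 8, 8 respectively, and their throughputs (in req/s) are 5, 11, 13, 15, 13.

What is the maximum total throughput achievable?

44

This is an integer program with binary decision variables.
Take node-D, node-H, node-F, and node-K: power draw 9 + 2 + 8 + 8 = 27 ≤ 28, throughput 5 + 11 + 15 + 13 = 44.
No other feasible combination does better.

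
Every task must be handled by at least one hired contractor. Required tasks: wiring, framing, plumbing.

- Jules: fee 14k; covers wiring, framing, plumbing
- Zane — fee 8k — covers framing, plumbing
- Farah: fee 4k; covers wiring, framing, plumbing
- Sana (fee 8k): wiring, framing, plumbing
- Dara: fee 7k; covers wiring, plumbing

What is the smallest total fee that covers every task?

This is a weighted set-cover instance.
Farah alone covers wiring, framing, plumbing — every task.
Total fee: 4.
No cover costs less than 4.

4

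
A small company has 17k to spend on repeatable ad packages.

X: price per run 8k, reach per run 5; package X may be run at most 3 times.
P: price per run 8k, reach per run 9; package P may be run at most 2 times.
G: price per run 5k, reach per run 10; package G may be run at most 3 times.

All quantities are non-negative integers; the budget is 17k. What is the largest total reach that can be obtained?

G has the best ratio (10/5); taking only G gives at most 3×10 = 30 (stopped by the price limit).
Optimal: 3×G: price 15 ≤ 17, reach 3·10 = 30.

30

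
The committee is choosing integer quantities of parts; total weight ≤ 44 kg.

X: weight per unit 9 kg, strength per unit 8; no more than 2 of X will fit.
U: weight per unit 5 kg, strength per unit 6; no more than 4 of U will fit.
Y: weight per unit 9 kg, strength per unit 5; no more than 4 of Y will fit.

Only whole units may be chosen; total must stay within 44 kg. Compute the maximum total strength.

40

U has the best ratio (6/5); taking only U gives at most 4×6 = 24 (stopped by the supply cap of 4).
Mixing does better — 2×X and 4×U: weight 38 ≤ 44, strength 2·8 + 4·6 = 40.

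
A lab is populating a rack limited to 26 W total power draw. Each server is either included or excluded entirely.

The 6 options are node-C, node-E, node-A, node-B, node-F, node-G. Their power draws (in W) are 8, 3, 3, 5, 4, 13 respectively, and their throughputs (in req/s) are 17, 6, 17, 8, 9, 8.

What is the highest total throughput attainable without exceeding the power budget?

57

Allowing fractional choices, the relaxed optimum would be about 58.8, but servers are indivisible.
node-C + node-E + node-A + node-B + node-F: power draw 8 + 3 + 3 + 5 + 4 = 23 ≤ 26, throughput 17 + 6 + 17 + 8 + 9 = 57.
node-C + node-E + node-A + node-F: power draw 8 + 3 + 3 + 4 = 18 ≤ 26, throughput 17 + 6 + 17 + 9 = 49.
node-C + node-A + node-B + node-F: power draw 8 + 3 + 5 + 4 = 20 ≤ 26, throughput 17 + 17 + 8 + 9 = 51.
Best is node-C, node-E, node-A, node-B, and node-F with total throughput 57.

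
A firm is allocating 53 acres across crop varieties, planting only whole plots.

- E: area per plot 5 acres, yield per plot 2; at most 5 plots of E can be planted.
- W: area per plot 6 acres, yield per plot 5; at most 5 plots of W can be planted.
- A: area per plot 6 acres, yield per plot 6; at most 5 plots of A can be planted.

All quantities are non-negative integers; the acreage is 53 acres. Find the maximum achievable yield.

1×E, 4×W, and 4×A: area 53 ≤ 53, yield 1·2 + 4·5 + 4·6 = 46.
1×E, 3×W, and 5×A: area 53 ≤ 53, yield 1·2 + 3·5 + 5·6 = 47.
Best is 47.

47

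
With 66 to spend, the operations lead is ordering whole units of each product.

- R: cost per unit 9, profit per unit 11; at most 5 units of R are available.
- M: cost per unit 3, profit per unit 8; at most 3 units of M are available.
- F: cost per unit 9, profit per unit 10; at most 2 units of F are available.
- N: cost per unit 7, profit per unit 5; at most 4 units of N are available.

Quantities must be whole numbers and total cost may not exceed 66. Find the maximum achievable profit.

89

Take 5×R, 3×M, and 1×F: cost 63 ≤ 66, profit 5·11 + 3·8 + 1·10 = 89.
M has the best ratio (8/3) and is taken to its limit of 3; remaining capacity is filled optimally with the others.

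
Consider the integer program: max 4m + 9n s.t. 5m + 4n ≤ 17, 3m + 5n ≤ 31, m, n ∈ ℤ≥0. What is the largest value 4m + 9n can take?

36

The continuous relaxation peaks at (0, 4.25) with value 38.25; rounding to a feasible lattice point costs some objective.
(m,n)=(0,4): 5·0+4·4=16≤17, 3·0+5·4=20≤31, objective 36.
(m,n)=(1,3): 5·1+4·3=17≤17, 3·1+5·3=18≤31, objective 31.
(m,n)=(0,3): 5·0+4·3=12≤17, 3·0+5·3=15≤31, objective 27.
The best lattice point is (0,4), giving 36.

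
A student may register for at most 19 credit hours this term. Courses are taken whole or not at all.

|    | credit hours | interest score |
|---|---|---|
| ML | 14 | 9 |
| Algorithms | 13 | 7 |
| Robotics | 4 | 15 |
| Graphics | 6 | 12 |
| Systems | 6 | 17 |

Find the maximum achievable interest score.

44

Allowing fractional choices, the relaxed optimum would be about 45.9, but courses are indivisible.
Robotics + Systems: credit hours 4 + 6 = 10 ≤ 19, interest score 15 + 17 = 32.
Robotics + Graphics + Systems: credit hours 4 + 6 + 6 = 16 ≤ 19, interest score 15 + 12 + 17 = 44.
Best is Robotics, Graphics, and Systems with total interest score 44.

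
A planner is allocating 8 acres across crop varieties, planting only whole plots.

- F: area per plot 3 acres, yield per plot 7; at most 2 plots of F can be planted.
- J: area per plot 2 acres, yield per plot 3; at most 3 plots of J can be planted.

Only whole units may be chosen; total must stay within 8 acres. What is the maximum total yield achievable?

This is a bounded integer knapsack.
F has the best ratio (7/3); taking only F gives at most 2×7 = 14 (stopped by the area limit).
Mixing does better — 2×F and 1×J: area 8 ≤ 8, yield 2·7 + 1·3 = 17.

17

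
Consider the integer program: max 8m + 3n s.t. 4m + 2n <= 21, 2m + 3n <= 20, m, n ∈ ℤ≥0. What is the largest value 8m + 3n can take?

40

(m,n)=(5,0) is feasible, giving 40.
(m,n)=(4,1) is feasible, giving 35.
The best lattice point is (5,0), giving 40.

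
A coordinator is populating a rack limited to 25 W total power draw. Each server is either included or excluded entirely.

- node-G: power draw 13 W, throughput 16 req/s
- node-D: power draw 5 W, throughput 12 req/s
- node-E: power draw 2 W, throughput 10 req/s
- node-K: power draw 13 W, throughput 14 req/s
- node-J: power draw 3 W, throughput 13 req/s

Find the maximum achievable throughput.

This is a 0-1 knapsack instance.
Allowing fractional choices, the relaxed optimum would be about 53.2, but servers are indivisible.
node-G + node-D + node-E + node-J: power draw 13 + 5 + 2 + 3 = 23 ≤ 25, throughput 16 + 12 + 10 + 13 = 51.
node-D + node-E + node-K + node-J: power draw 5 + 2 + 13 + 3 = 23 ≤ 25, throughput 12 + 10 + 14 + 13 = 49.
Best is node-G, node-D, node-E, and node-J with total throughput 51.

51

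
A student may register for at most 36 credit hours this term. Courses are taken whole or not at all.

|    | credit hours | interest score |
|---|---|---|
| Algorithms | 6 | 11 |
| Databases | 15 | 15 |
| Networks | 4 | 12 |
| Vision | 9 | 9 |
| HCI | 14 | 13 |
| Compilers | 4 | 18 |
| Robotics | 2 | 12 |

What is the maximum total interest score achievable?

68

Algorithms + Databases + Networks + Compilers + Robotics: credit hours 6 + 15 + 4 + 4 + 2 = 31 ≤ 36, interest score 11 + 15 + 12 + 18 + 12 = 68.
Algorithms + Networks + HCI + Compilers + Robotics: credit hours 6 + 4 + 14 + 4 + 2 = 30 ≤ 36, interest score 11 + 12 + 13 + 18 + 12 = 66.
Databases + Networks + Vision + Compilers + Robotics: credit hours 15 + 4 + 9 + 4 + 2 = 34 ≤ 36, interest score 15 + 12 + 9 + 18 + 12 = 66.
Best is Algorithms, Databases, Networks, Compilers, and Robotics with total interest score 68.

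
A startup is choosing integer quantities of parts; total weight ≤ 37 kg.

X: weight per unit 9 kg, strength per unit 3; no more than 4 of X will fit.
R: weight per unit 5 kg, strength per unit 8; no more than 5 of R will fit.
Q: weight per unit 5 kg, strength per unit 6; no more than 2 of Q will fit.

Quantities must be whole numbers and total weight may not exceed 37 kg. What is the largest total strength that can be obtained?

52

Take 5×R and 2×Q: weight 35 ≤ 37, strength 5·8 + 2·6 = 52.
R has the best ratio (8/5) and is taken to its limit of 5; remaining capacity is filled optimally with the others.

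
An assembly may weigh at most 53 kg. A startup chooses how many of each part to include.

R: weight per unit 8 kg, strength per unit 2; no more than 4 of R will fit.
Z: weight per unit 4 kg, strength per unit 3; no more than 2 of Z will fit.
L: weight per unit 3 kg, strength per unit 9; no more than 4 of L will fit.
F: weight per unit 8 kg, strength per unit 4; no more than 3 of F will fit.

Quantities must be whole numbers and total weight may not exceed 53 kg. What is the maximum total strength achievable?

56

2×Z, 4×L, and 3×F: weight 44 ≤ 53, strength 2·3 + 4·9 + 3·4 = 54.
1×R, 2×Z, 4×L, and 3×F: weight 52 ≤ 53, strength 1·2 + 2·3 + 4·9 + 3·4 = 56.
Best is 56.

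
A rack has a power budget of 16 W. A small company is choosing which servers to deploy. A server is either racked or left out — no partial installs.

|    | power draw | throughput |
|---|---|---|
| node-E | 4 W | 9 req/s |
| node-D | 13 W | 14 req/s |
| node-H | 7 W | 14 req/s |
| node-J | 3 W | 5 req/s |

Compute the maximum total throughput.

28

Take node-E, node-H, and node-J: power draw 4 + 7 + 3 = 14 ≤ 16, throughput 9 + 14 + 5 = 28.
No other feasible combination does better.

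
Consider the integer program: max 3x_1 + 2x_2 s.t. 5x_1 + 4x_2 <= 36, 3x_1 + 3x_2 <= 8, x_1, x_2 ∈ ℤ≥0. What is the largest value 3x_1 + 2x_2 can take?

6

Relaxing integrality, the LP optimum is 8.00 at (x_1,x_2) = (2.67, 0), which is not an integer point.
(x_1,x_2)=(2,0): 5·2+4·0=10≤36, 3·2+3·0=6≤8, objective 6.
(x_1,x_2)=(1,1): 5·1+4·1=9≤36, 3·1+3·1=6≤8, objective 5.
(x_1,x_2)=(1,0): 5·1+4·0=5≤36, 3·1+3·0=3≤8, objective 3.
The best lattice point is (2,0), giving 6.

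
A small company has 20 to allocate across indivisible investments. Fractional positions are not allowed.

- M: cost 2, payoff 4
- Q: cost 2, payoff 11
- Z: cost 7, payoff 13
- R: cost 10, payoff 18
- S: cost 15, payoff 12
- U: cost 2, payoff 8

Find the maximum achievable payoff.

42

Allowing fractional choices, the relaxed optimum would be about 48.6, but investments are indivisible.
Q + Z + R: cost 2 + 7 + 10 = 19 ≤ 20, payoff 11 + 13 + 18 = 42.
M + Q + R + U: cost 2 + 2 + 10 + 2 = 16 ≤ 20, payoff 4 + 11 + 18 + 8 = 41.
Z + R + U: cost 7 + 10 + 2 = 19 ≤ 20, payoff 13 + 18 + 8 = 39.
Best is Q, Z, and R with total payoff 42.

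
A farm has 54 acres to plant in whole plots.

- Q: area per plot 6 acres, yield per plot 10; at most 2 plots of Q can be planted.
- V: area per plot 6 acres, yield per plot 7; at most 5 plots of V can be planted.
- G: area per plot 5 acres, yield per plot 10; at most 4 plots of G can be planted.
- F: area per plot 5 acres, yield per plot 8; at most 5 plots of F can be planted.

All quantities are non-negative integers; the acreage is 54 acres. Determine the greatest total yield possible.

2×Q, 1×V, 4×G, and 3×F: area 53 ≤ 54, yield 2·10 + 1·7 + 4·10 + 3·8 = 91.
2×Q, 4×G, and 4×F: area 52 ≤ 54, yield 2·10 + 4·10 + 4·8 = 92.
Best is 92.

92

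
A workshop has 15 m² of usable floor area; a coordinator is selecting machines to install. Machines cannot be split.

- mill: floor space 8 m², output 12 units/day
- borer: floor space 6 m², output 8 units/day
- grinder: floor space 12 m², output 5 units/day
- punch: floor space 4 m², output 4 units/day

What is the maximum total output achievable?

This is a 0-1 knapsack instance.
Take mill and borer: floor space 8 + 6 = 14 ≤ 15, output 12 + 8 = 20.
No other feasible combination does better.

20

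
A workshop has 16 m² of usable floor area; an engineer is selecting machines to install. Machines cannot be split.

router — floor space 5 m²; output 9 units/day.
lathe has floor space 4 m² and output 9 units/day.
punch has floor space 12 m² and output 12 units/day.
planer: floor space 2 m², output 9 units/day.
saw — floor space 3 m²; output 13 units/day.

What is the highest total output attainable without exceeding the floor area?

Allowing fractional choices, the relaxed optimum would be about 42.0, but machines are indivisible.
lathe + planer + saw: floor space 4 + 2 + 3 = 9 ≤ 16, output 9 + 9 + 13 = 31.
router + lathe + planer + saw: floor space 5 + 4 + 2 + 3 = 14 ≤ 16, output 9 + 9 + 9 + 13 = 40.
router + planer + saw: floor space 5 + 2 + 3 = 10 ≤ 16, output 9 + 9 + 13 = 31.
Best is router, lathe, planer, and saw with total output 40.

40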